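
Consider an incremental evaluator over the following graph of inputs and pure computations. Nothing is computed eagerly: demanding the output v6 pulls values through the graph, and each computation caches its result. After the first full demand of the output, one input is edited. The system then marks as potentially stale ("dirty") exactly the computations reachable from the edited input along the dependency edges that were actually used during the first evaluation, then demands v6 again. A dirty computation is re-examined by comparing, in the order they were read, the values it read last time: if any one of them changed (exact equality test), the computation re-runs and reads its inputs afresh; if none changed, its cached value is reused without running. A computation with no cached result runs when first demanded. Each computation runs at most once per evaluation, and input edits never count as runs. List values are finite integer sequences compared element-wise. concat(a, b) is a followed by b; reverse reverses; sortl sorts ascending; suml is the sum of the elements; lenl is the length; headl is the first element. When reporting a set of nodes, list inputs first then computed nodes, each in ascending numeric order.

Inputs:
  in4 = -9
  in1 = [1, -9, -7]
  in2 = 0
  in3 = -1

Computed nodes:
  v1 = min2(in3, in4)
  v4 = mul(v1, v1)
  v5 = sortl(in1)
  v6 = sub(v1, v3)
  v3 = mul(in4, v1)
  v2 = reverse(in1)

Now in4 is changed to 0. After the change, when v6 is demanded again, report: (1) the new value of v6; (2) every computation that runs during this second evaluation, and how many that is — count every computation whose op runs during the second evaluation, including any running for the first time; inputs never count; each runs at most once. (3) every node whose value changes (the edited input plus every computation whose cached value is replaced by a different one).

Initial pass — values computed on the first demand:
  v1 = min2(-1, -9) = -9
  v3 = mul(-9, -9) = 81
  v6 = sub(-9, 81) = -90

Second demand — change propagation:
  v1: re-runs because in4 -9->0; new result -1.
  v3: re-runs because in4 -9->0; v1 -9->-1; new result 0.
  v6: re-runs because v1 -9->-1; v3 81->0; new result -1.

v6 now evaluates to -1.
Run set: v1, v3, v6 (3 run).
Changed values: in4, v1, v3, v6.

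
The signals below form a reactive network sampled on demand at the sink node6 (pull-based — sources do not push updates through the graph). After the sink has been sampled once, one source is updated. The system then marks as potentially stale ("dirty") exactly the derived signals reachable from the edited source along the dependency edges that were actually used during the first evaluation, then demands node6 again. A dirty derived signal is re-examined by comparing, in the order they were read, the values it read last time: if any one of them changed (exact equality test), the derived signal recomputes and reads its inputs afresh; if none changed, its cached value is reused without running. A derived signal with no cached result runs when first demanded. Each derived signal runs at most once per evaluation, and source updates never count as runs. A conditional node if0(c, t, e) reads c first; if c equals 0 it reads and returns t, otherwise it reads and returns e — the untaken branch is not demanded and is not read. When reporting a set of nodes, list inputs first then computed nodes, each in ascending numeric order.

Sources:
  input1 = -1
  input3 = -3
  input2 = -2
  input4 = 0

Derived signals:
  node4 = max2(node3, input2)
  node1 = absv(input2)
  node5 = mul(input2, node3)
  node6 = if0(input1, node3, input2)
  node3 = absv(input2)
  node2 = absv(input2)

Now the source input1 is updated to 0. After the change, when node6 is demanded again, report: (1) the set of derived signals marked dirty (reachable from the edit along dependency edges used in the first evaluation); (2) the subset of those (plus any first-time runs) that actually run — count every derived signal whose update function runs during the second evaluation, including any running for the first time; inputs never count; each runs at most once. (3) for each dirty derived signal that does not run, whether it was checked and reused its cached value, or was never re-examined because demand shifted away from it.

Initial pass — values computed on the first demand:
  node6 = if0(input1=-1 -> else branch input2) = -2

Second demand — change propagation:
  node3: newly demanded (no cache) — executes and yields 2.
  node6: re-runs because input1 -1->0; new result 2.

The important point: the flipped condition pulls in fresh nodes; node3 runs for the first time.

Dirty set: node6.
Run set: node3, node6 (2 run).
All dirty derived signals ended up running.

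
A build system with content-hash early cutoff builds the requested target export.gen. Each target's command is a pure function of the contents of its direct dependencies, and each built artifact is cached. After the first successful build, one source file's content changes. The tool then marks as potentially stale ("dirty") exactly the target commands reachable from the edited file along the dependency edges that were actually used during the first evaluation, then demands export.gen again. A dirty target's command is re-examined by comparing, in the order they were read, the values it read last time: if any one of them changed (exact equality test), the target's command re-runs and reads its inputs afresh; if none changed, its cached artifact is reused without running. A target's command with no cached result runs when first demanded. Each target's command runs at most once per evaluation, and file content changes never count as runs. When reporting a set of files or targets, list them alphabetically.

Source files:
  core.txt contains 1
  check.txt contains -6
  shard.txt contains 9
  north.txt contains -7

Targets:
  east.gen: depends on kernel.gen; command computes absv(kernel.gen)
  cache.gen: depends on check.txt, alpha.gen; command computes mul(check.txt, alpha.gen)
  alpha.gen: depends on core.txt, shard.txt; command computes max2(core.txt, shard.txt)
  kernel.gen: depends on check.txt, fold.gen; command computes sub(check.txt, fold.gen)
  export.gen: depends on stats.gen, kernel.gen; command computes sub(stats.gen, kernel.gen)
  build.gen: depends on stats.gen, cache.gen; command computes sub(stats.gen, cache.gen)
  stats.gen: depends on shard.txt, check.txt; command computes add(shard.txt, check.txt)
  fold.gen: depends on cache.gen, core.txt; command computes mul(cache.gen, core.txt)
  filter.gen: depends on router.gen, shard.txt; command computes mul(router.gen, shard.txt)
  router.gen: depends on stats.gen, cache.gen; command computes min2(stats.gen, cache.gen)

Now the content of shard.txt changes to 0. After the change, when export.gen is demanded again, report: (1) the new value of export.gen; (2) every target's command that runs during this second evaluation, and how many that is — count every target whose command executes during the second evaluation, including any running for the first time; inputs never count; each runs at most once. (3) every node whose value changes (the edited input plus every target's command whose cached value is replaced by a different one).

New value of export.gen: -6.
Target commands that run: alpha.gen, cache.gen, export.gen, fold.gen, kernel.gen, stats.gen — 6 in total.
Values that change: alpha.gen, cache.gen, export.gen, fold.gen, kernel.gen, shard.txt, stats.gen.

First evaluation (everything demanded from the output):
  alpha.gen = max2(1, 9) = 9
  cache.gen = mul(-6, 9) = -54
  fold.gen = mul(-54, 1) = -54
  kernel.gen = sub(-6, -54) = 48
  stats.gen = add(9, -6) = 3
  export.gen = sub(3, 48) = -45

Propagation after the edit:
  alpha.gen: runs — shard.txt 9->0; result 1.
  cache.gen: runs — alpha.gen 9->1; result -6.
  fold.gen: runs — cache.gen -54->-6; result -6.
  kernel.gen: runs — fold.gen -54->-6; result 0.
  stats.gen: runs — shard.txt 9->0; result -6.
  export.gen: runs — stats.gen 3->-6; kernel.gen 48->0; result -6.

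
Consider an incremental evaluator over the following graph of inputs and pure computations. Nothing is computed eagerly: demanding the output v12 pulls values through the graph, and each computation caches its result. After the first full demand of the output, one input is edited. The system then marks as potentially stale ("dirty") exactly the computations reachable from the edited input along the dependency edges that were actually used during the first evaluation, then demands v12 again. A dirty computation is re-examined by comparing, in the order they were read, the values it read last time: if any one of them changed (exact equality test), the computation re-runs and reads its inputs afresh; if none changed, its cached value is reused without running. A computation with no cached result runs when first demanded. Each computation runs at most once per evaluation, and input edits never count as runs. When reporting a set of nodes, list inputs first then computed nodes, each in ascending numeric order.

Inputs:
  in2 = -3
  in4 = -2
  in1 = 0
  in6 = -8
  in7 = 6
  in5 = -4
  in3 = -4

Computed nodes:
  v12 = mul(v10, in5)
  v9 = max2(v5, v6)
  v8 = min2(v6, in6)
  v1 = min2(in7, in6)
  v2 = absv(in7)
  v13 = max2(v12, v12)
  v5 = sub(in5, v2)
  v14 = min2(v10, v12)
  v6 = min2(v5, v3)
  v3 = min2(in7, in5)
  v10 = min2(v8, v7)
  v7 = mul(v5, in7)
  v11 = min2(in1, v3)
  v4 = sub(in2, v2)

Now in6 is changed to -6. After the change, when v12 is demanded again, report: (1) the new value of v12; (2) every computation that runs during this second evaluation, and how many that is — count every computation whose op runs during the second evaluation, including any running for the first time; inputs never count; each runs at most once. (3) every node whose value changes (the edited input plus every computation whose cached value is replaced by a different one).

v12 now evaluates to 240.
Run set: v8 (1 run).
Changed values: in6.
The important point: v8 recomputes to an identical value, and the output ends up unchanged.

Initial pass — values computed on the first demand:
  v2 = absv(6) = 6
  v3 = min2(6, -4) = -4
  v5 = sub(-4, 6) = -10
  v6 = min2(-10, -4) = -10
  v7 = mul(-10, 6) = -60
  v8 = min2(-10, -8) = -10
  v10 = min2(-10, -60) = -60
  v12 = mul(-60, -4) = 240

Second demand — change propagation:
  v8: re-runs because in6 -8->-6; new result -10 (unchanged).
  v10: re-examined; everything it read last time is the same (v8 unchanged, v7 unchanged) — cache -60 kept, no run.
  v12: re-examined; everything it read last time is the same (v10 unchanged, in5 unchanged) — cache 240 kept, no run.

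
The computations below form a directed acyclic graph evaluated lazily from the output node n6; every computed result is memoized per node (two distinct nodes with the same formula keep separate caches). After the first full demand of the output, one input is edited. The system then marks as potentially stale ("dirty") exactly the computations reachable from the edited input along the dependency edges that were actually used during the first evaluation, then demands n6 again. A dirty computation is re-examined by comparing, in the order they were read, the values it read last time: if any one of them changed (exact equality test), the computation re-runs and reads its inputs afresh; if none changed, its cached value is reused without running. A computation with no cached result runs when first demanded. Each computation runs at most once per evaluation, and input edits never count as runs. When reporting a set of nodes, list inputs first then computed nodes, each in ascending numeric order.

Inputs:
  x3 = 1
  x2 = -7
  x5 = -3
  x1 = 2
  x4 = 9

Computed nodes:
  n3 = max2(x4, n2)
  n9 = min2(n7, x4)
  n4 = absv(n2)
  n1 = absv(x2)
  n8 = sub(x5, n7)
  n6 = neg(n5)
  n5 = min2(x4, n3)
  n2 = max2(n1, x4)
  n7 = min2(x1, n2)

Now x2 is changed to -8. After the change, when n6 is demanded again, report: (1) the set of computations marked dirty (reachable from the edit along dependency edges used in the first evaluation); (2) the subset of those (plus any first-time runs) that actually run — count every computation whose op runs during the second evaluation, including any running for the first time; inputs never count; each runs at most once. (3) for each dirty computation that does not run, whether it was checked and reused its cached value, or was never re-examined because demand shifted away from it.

The edit dirties: n1, n2, n3, n5, n6.
2 computations run: n1, n2.
Cache hits after checking: n3, n5, n6.
Note the absorption at n2: it re-runs yet its value is the same, leaving the output's value untouched.

First demand of the output computes:
  n1 = absv(-7) = 7
  n2 = max2(7, 9) = 9
  n3 = max2(9, 9) = 9
  n5 = min2(9, 9) = 9
  n6 = neg(9) = -9

After the edit, cleaning proceeds:
  n1: a read changed (x2 -7->-8) — executes, giving 8.
  n2: a read changed (n1 7->8) — executes, giving 9 — identical to its old value.
  n3: dirty, but its reads are unchanged (x4 unchanged, n2 unchanged); cached 9 stands.
  n5: dirty, but its reads are unchanged (x4 unchanged, n3 unchanged); cached 9 stands.
  n6: dirty, but its reads are unchanged (n5 unchanged); cached -9 stands.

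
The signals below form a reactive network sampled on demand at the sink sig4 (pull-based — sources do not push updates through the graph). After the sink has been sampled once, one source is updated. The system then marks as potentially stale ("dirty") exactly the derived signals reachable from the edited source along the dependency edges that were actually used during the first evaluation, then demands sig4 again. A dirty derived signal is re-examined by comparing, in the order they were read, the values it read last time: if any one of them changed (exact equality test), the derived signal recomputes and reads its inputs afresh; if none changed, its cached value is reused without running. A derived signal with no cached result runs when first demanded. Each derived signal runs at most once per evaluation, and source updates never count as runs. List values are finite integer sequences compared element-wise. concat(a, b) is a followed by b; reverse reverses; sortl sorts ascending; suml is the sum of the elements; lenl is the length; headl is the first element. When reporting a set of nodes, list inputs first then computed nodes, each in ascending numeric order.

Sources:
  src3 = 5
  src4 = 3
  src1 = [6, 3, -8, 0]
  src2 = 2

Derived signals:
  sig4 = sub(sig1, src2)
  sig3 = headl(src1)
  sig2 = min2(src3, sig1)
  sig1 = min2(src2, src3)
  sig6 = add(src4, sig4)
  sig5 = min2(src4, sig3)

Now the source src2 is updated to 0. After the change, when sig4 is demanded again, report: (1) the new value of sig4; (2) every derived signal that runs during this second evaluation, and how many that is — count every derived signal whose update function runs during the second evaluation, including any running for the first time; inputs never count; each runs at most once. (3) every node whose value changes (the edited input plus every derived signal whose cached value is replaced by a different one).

Initial pass — values computed on the first demand:
  sig1 = min2(2, 5) = 2
  sig4 = sub(2, 2) = 0

Second demand — change propagation:
  sig1: re-runs because src2 2->0; new result 0.
  sig4: re-runs because sig1 2->0; src2 2->0; new result 0 (unchanged).

sig4 now evaluates to 0.
Run set: sig1, sig4 (2 run).
Changed values: src2, sig1.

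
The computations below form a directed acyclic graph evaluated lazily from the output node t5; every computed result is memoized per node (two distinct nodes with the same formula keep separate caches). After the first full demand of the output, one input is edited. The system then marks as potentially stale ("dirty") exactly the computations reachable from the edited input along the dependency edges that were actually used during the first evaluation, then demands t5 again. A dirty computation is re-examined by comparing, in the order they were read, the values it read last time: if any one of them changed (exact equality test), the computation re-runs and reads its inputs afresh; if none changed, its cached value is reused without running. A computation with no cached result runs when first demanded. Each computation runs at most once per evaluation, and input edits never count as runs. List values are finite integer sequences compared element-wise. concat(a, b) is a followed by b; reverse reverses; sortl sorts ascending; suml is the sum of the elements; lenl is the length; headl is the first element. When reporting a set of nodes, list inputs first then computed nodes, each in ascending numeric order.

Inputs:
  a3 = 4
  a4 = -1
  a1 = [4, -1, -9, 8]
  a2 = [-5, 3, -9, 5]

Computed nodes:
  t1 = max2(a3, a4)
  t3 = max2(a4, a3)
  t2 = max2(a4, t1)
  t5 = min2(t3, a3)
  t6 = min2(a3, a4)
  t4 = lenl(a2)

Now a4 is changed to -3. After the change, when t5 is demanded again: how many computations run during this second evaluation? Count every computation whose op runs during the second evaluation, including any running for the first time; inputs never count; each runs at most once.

1 computations run: t3.
Note the absorption at t3: it re-runs yet its value is the same, leaving the output's value untouched.

First demand of the output computes:
  t3 = max2(-1, 4) = 4
  t5 = min2(4, 4) = 4

After the edit, cleaning proceeds:
  t3: a read changed (a4 -1->-3) — executes, giving 4 — identical to its old value.
  t5: dirty, but its reads are unchanged (t3 unchanged, a3 unchanged); cached 4 stands.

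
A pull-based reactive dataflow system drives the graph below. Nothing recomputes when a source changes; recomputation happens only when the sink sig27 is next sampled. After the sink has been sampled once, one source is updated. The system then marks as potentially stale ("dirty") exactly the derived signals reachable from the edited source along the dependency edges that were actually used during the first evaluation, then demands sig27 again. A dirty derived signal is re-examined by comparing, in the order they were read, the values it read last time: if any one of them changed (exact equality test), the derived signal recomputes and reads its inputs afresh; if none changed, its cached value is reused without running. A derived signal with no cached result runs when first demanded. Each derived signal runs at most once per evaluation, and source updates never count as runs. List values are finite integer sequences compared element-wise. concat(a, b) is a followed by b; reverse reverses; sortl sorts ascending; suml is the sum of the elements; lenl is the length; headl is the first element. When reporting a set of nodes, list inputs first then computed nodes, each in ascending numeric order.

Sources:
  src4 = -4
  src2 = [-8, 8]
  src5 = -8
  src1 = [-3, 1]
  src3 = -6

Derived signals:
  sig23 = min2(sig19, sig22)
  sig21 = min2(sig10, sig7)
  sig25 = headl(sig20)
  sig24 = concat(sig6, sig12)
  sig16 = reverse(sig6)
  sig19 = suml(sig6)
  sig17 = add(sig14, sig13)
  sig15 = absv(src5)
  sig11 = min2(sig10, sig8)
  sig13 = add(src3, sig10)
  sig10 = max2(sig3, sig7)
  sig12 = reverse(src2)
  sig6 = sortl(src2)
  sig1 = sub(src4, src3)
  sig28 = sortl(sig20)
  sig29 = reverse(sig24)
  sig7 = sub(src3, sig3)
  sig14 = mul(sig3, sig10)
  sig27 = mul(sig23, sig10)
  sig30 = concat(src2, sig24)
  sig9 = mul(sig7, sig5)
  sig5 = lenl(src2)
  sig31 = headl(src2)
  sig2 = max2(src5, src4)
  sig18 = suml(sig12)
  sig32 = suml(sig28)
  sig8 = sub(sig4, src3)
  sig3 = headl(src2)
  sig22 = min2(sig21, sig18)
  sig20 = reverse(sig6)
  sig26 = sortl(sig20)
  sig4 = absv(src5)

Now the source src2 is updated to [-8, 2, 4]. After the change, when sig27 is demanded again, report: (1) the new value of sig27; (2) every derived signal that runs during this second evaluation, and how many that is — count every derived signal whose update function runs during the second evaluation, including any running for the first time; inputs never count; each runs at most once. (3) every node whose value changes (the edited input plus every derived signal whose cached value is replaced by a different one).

New value of sig27: -4.
Derived signals that run: sig3, sig6, sig12, sig18, sig19, sig22, sig23, sig27 — 8 in total.
Values that change: src2, sig6, sig12, sig18, sig19, sig22, sig23, sig27.
Key observation: the cutoff stops propagation at sig7 — its inputs' values are unchanged, so it reuses its cache.

First evaluation (everything demanded from the output):
  sig3 = headl([-8, 8]) = -8
  sig6 = sortl([-8, 8]) = [-8, 8]
  sig7 = sub(-6, -8) = 2
  sig10 = max2(-8, 2) = 2
  sig12 = reverse([-8, 8]) = [8, -8]
  sig18 = suml([8, -8]) = 0
  sig19 = suml([-8, 8]) = 0
  sig21 = min2(2, 2) = 2
  sig22 = min2(2, 0) = 0
  sig23 = min2(0, 0) = 0
  sig27 = mul(0, 2) = 0

Propagation after the edit:
  sig3: runs — src2 [-8, 8]->[-8, 2, 4]; result -8 (same value as before).
  sig6: runs — src2 [-8, 8]->[-8, 2, 4]; result [-8, 2, 4].
  sig7: checked — values it read are unchanged (src3 unchanged, sig3 unchanged); reused cached 2 without running.
  sig10: checked — values it read are unchanged (sig3 unchanged, sig7 unchanged); reused cached 2 without running.
  sig12: runs — src2 [-8, 8]->[-8, 2, 4]; result [4, 2, -8].
  sig18: runs — sig12 [8, -8]->[4, 2, -8]; result -2.
  sig19: runs — sig6 [-8, 8]->[-8, 2, 4]; result -2.
  sig21: checked — values it read are unchanged (sig10 unchanged, sig7 unchanged); reused cached 2 without running.
  sig22: runs — sig18 0->-2; result -2.
  sig23: runs — sig19 0->-2; sig22 0->-2; result -2.
  sig27: runs — sig23 0->-2; result -4.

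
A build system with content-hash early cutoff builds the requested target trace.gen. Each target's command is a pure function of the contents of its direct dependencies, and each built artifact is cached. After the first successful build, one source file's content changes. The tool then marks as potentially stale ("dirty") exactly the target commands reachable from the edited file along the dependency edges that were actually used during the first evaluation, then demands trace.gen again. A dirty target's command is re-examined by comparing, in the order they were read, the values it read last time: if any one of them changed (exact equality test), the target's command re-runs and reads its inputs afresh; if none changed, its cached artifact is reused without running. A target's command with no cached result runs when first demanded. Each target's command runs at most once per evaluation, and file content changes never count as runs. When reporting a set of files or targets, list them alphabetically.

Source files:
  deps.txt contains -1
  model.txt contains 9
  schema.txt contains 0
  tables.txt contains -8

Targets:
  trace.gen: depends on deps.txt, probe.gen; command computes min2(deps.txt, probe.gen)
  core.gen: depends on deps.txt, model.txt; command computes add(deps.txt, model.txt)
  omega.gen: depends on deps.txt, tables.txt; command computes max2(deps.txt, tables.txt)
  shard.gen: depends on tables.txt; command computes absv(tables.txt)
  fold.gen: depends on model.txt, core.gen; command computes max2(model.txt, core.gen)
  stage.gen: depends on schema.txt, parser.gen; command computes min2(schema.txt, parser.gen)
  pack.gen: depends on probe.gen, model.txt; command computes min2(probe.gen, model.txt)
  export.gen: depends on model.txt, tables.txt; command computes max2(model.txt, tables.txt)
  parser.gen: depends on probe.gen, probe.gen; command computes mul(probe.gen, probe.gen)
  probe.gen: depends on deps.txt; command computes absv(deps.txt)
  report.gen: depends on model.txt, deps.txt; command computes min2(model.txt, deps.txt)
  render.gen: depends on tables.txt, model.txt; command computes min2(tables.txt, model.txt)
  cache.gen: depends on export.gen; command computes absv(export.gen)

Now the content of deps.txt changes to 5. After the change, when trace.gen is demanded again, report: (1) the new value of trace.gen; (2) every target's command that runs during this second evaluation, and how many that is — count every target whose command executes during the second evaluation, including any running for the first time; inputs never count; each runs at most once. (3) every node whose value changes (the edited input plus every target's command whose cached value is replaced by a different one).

New value of trace.gen: 5.
Target commands that run: probe.gen, trace.gen — 2 in total.
Values that change: deps.txt, probe.gen, trace.gen.

First evaluation (everything demanded from the output):
  probe.gen = absv(-1) = 1
  trace.gen = min2(-1, 1) = -1

Propagation after the edit:
  probe.gen: runs — deps.txt -1->5; result 5.
  trace.gen: runs — deps.txt -1->5; probe.gen 1->5; result 5.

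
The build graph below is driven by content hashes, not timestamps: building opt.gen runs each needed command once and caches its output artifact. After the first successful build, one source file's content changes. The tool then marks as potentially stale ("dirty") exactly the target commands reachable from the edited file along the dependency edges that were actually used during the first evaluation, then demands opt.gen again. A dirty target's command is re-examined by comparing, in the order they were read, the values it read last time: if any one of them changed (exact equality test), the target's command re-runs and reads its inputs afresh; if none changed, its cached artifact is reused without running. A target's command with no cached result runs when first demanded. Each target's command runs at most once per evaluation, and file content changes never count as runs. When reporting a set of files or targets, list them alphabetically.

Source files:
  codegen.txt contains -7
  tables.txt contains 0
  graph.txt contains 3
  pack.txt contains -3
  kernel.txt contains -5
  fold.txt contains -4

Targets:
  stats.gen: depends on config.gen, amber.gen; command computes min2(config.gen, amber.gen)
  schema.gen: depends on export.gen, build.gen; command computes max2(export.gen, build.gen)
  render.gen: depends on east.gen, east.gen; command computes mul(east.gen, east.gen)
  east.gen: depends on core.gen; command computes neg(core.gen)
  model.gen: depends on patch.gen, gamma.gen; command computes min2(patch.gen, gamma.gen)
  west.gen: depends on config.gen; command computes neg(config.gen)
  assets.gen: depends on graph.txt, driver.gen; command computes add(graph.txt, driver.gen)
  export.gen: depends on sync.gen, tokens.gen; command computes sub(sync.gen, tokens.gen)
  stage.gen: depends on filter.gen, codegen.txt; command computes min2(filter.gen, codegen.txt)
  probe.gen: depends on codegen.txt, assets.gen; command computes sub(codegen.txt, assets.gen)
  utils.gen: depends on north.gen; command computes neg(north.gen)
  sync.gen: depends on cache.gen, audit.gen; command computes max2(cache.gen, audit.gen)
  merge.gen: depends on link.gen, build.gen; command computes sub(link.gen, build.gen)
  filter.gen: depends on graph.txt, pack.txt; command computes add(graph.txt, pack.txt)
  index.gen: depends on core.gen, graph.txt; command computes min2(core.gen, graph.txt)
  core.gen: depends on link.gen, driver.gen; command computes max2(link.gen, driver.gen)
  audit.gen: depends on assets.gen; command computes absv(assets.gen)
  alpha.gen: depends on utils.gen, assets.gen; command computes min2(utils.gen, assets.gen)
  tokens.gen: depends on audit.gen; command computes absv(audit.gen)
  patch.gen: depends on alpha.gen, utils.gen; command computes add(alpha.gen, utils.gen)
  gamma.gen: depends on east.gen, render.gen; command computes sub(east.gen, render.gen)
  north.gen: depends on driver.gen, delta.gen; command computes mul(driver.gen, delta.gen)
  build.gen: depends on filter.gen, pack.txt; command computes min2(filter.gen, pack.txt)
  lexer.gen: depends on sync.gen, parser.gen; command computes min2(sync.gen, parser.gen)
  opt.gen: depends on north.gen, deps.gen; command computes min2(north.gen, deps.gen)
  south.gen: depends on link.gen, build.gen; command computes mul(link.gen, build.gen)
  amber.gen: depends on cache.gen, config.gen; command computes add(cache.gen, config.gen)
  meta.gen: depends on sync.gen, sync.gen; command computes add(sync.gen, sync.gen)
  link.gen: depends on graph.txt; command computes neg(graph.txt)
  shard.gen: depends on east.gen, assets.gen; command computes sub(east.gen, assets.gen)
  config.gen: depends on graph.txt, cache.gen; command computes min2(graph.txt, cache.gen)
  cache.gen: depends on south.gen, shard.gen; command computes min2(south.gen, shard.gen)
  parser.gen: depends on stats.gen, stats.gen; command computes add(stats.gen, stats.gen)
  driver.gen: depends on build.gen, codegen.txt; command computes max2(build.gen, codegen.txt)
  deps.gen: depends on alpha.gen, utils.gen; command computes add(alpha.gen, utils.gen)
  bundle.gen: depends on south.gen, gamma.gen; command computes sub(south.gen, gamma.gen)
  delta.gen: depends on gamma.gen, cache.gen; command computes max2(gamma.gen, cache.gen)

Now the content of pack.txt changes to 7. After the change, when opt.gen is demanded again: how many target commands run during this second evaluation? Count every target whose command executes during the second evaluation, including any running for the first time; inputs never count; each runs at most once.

Run set: alpha.gen, assets.gen, build.gen, cache.gen, core.gen, delta.gen, deps.gen, driver.gen, east.gen, filter.gen, gamma.gen, north.gen, opt.gen, render.gen, shard.gen, south.gen, utils.gen (17 run).

Initial pass — values computed on the first demand:
  filter.gen = add(3, -3) = 0
  build.gen = min2(0, -3) = -3
  driver.gen = max2(-3, -7) = -3
  assets.gen = add(3, -3) = 0
  link.gen = neg(3) = -3
  core.gen = max2(-3, -3) = -3
  east.gen = neg(-3) = 3
  render.gen = mul(3, 3) = 9
  gamma.gen = sub(3, 9) = -6
  shard.gen = sub(3, 0) = 3
  south.gen = mul(-3, -3) = 9
  cache.gen = min2(9, 3) = 3
  delta.gen = max2(-6, 3) = 3
  north.gen = mul(-3, 3) = -9
  utils.gen = neg(-9) = 9
  alpha.gen = min2(9, 0) = 0
  deps.gen = add(0, 9) = 9
  opt.gen = min2(-9, 9) = -9

Second demand — change propagation:
  filter.gen: re-runs because pack.txt -3->7; new result 10.
  build.gen: re-runs because filter.gen 0->10; pack.txt -3->7; new result 7.
  driver.gen: re-runs because build.gen -3->7; new result 7.
  assets.gen: re-runs because driver.gen -3->7; new result 10.
  core.gen: re-runs because driver.gen -3->7; new result 7.
  east.gen: re-runs because core.gen -3->7; new result -7.
  render.gen: re-runs because east.gen 3->-7; east.gen 3->-7; new result 49.
  gamma.gen: re-runs because east.gen 3->-7; render.gen 9->49; new result -56.
  shard.gen: re-runs because east.gen 3->-7; assets.gen 0->10; new result -17.
  south.gen: re-runs because build.gen -3->7; new result -21.
  cache.gen: re-runs because south.gen 9->-21; shard.gen 3->-17; new result -21.
  delta.gen: re-runs because gamma.gen -6->-56; cache.gen 3->-21; new result -21.
  north.gen: re-runs because driver.gen -3->7; delta.gen 3->-21; new result -147.
  utils.gen: re-runs because north.gen -9->-147; new result 147.
  alpha.gen: re-runs because utils.gen 9->147; assets.gen 0->10; new result 10.
  deps.gen: re-runs because alpha.gen 0->10; utils.gen 9->147; new result 157.
  opt.gen: re-runs because north.gen -9->-147; deps.gen 9->157; new result -147.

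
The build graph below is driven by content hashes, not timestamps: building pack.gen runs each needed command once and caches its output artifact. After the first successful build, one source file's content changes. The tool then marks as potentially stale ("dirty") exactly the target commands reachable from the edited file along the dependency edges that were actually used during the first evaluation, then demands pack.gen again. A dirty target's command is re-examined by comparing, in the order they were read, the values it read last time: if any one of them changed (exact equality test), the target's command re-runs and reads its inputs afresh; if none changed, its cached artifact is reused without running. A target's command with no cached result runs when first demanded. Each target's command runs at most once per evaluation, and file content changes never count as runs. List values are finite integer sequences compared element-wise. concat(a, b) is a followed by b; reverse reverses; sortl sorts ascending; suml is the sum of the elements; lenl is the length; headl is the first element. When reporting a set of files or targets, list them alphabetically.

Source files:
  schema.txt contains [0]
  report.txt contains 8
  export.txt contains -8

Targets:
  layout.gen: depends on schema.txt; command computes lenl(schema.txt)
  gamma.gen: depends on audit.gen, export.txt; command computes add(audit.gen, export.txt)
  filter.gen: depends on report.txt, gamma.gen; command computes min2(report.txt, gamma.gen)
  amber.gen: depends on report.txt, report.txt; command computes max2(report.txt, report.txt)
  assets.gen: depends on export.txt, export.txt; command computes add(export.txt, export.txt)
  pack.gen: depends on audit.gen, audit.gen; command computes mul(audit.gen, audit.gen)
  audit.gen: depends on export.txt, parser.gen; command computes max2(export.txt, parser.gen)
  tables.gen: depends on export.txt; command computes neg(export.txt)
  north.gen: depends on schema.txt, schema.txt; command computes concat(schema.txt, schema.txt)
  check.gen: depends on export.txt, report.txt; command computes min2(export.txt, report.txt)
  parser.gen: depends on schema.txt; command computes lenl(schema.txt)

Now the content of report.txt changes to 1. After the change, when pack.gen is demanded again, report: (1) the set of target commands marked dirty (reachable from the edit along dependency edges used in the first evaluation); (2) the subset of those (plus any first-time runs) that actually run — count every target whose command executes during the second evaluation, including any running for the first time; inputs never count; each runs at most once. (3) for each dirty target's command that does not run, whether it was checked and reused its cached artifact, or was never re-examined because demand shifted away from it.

Initial pass — values computed on the first demand:
  parser.gen = lenl([0]) = 1
  audit.gen = max2(-8, 1) = 1
  pack.gen = mul(1, 1) = 1

Second demand — change propagation:
  no demanded computation ever read report.txt, so the edit dirties nothing and nothing runs.

The important point: nothing the output needs ever reads report.txt, so the edit is invisible to it.

Dirty set: none.
Run set: none (0 run).
All dirty target commands ended up running.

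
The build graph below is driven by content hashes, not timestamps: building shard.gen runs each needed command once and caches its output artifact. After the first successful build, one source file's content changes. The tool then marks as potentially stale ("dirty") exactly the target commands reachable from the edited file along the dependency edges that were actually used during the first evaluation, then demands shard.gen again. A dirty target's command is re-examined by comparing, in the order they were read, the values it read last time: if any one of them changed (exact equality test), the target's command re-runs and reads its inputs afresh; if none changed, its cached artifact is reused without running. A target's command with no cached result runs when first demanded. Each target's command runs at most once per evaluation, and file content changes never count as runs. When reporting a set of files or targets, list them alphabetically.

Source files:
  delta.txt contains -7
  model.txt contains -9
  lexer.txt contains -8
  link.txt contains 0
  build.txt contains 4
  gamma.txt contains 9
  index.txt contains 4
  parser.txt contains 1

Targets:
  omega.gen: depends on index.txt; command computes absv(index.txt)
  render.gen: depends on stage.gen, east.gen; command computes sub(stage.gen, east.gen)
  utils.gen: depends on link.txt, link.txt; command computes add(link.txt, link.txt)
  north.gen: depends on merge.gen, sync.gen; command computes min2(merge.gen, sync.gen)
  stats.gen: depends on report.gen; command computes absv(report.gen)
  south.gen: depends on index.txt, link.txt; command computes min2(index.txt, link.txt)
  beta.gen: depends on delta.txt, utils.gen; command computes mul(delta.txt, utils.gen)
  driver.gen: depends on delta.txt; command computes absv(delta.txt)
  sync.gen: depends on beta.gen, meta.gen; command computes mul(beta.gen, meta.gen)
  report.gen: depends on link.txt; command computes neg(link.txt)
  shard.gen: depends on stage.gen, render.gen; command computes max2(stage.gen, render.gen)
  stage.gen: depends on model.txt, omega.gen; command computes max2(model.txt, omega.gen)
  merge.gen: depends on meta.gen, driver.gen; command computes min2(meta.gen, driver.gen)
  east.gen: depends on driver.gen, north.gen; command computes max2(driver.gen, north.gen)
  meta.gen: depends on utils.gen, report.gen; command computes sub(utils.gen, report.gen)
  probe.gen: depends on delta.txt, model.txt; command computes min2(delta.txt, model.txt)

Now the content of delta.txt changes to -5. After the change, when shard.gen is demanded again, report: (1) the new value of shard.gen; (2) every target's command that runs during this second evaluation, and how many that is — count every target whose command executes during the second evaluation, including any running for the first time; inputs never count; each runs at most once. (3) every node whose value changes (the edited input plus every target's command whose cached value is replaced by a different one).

Initial pass — values computed on the first demand:
  driver.gen = absv(-7) = 7
  omega.gen = absv(4) = 4
  report.gen = neg(0) = 0
  stage.gen = max2(-9, 4) = 4
  utils.gen = add(0, 0) = 0
  beta.gen = mul(-7, 0) = 0
  meta.gen = sub(0, 0) = 0
  merge.gen = min2(0, 7) = 0
  sync.gen = mul(0, 0) = 0
  north.gen = min2(0, 0) = 0
  east.gen = max2(7, 0) = 7
  render.gen = sub(4, 7) = -3
  shard.gen = max2(4, -3) = 4

Second demand — change propagation:
  beta.gen: re-runs because delta.txt -7->-5; new result 0 (unchanged).
  driver.gen: re-runs because delta.txt -7->-5; new result 5.
  merge.gen: re-runs because driver.gen 7->5; new result 0 (unchanged).
  sync.gen: re-examined; everything it read last time is the same (beta.gen unchanged, meta.gen unchanged) — cache 0 kept, no run.
  north.gen: re-examined; everything it read last time is the same (merge.gen unchanged, sync.gen unchanged) — cache 0 kept, no run.
  east.gen: re-runs because driver.gen 7->5; new result 5.
  render.gen: re-runs because east.gen 7->5; new result -1.
  shard.gen: re-runs because render.gen -3->-1; new result 4 (unchanged).

The important point: at sync.gen every value read last time is unchanged, so the dirty flag clears without a run.

shard.gen now evaluates to 4.
Run set: beta.gen, driver.gen, east.gen, merge.gen, render.gen, shard.gen (6 run).
Changed values: delta.txt, driver.gen, east.gen, render.gen.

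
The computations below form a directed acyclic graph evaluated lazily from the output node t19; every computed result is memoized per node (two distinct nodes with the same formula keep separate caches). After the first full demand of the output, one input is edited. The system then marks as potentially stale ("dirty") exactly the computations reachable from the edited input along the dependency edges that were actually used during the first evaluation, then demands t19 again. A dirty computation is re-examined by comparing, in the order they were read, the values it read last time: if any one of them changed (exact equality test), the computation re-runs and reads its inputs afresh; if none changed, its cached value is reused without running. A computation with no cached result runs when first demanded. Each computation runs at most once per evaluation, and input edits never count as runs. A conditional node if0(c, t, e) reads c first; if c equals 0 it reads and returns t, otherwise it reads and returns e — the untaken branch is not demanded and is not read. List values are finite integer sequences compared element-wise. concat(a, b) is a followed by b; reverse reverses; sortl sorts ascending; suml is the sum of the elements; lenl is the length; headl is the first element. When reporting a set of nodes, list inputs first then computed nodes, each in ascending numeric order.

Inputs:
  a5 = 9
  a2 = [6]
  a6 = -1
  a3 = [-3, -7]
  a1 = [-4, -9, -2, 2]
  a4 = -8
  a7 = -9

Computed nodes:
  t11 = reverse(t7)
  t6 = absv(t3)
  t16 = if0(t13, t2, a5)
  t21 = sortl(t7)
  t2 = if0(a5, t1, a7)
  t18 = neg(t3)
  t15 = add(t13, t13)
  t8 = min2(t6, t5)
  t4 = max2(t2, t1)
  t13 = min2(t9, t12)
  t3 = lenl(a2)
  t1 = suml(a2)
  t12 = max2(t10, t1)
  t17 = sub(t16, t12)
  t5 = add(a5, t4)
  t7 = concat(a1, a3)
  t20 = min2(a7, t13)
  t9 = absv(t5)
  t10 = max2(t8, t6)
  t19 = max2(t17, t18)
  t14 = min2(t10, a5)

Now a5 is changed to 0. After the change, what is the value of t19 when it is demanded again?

First demand of the output computes:
  t1 = suml([6]) = 6
  t2 = if0(a5=9 -> else branch a7) = -9
  t3 = lenl([6]) = 1
  t4 = max2(-9, 6) = 6
  t5 = add(9, 6) = 15
  t6 = absv(1) = 1
  t8 = min2(1, 15) = 1
  t9 = absv(15) = 15
  t10 = max2(1, 1) = 1
  t12 = max2(1, 6) = 6
  t13 = min2(15, 6) = 6
  t16 = if0(t13=6 -> else branch a5) = 9
  t17 = sub(9, 6) = 3
  t18 = neg(1) = -1
  t19 = max2(3, -1) = 3

After the edit, cleaning proceeds:
  t2: a read changed (a5 9->0) — executes, giving 6.
  t4: a read changed (t2 -9->6) — executes, giving 6 — identical to its old value.
  t5: a read changed (a5 9->0) — executes, giving 6.
  t8: a read changed (t5 15->6) — executes, giving 1 — identical to its old value.
  t9: a read changed (t5 15->6) — executes, giving 6.
  t10: dirty, but its reads are unchanged (t8 unchanged, t6 unchanged); cached 1 stands.
  t12: dirty, but its reads are unchanged (t10 unchanged, t1 unchanged); cached 6 stands.
  t13: a read changed (t9 15->6) — executes, giving 6 — identical to its old value.
  t16: a read changed (a5 9->0) — executes, giving 0.
  t17: a read changed (t16 9->0) — executes, giving -6.
  t19: a read changed (t17 3->-6) — executes, giving -1.

Note where the cutoff bites: t10 is checked, finds nothing changed, and keeps its cache.

Demanding t19 again yields -1.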